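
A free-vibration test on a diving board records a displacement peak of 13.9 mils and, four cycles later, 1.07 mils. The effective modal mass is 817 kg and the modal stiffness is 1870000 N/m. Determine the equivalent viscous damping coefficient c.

7930 N·s/m

Logarithmic decrement δ = (1/n)·ln(x₀/x_n) = (1/4)·ln(13.9/1.07) = (1/4)·ln(12.99) = 0.6411.
ζ = δ/√(4π² + δ²) = 0.6411/√(39.48 + 0.411) = 0.6411/6.316 = 0.1015.
c = ζ · 2√(km) = 0.1015 × 2√(1870000 × 817) = 0.1015 × 78170 = 7935 N·s/m.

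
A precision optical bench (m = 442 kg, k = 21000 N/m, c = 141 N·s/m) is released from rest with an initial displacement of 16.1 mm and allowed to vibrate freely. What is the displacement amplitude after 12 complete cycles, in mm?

2.81 mm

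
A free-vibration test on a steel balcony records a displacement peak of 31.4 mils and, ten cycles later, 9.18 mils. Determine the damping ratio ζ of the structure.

Logarithmic decrement δ = (1/n)·ln(x₀/x_n) = (1/10)·ln(31.4/9.18) = (1/10)·ln(3.420) = 0.1230.
ζ = δ/√(4π² + δ²) = 0.1230/√(39.48 + 0.0151) = 0.1230/6.284 = 0.01957.

0.0196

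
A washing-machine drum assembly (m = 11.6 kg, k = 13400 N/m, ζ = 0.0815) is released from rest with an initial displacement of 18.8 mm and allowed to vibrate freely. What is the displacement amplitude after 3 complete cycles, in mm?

Logarithmic decrement δ = 2πζ/√(1 − ζ²) = 2π × 0.08150/√(1 − 0.00664) = 0.5138.
After n cycles, x_n/x₀ = e^(−nδ), so x_3 = 18.8 × e^(−3 × 0.5138) = 18.8 × 0.2141 = 4.025 mm.

4.02 mm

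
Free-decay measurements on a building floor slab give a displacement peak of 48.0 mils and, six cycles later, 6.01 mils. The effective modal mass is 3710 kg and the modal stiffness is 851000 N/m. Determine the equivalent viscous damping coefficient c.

6180 N·s/m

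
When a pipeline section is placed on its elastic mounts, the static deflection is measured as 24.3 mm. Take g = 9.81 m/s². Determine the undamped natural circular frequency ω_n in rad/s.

ω_n = √(g/δ_st) = √(9.81/0.0243) = √403.7 = 20.09 rad/s.

20.1 rad/s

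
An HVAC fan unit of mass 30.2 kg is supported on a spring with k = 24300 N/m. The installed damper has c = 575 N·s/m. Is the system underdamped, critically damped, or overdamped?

underdamped

c_c = 2√(k·m) = 1713 N·s/m; ζ = c/c_c = 575/1713 = 0.336.
Since ζ < 1 the system is underdamped.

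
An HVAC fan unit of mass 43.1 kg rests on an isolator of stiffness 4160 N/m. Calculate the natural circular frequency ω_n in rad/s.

ω_n = √(k/m) = √(4160/43.1) = √96.52 = 9.824 rad/s.

9.82 rad/s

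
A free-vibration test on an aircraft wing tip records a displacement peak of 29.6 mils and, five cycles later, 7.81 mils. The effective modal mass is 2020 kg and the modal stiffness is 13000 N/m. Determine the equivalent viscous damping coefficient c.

Logarithmic decrement δ = (1/n)·ln(x₀/x_n) = (1/5)·ln(29.6/7.81) = (1/5)·ln(3.790) = 0.2665.
ζ = δ/√(4π² + δ²) = 0.2665/√(39.48 + 0.0710) = 0.2665/6.289 = 0.04237.
c = ζ · 2√(km) = 0.04237 × 2√(13000 × 2020) = 0.04237 × 10250 = 434.3 N·s/m.

434 N·s/m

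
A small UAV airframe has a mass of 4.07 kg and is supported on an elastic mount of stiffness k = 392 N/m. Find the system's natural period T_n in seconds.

0.640 s

ω_n = √(k/m) = √(392.0/4.07) = √96.31 = 9.814 rad/s.
T_n = 2π/ω_n = 6.283/9.814 = 0.6402 s.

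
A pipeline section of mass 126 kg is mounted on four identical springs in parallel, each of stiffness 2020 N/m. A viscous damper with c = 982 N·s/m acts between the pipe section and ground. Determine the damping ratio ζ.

0.487

Parallel springs add: k_eq = 4 × 2020 = 8080 N/m.
ω_n = √(k_eq/m) = √(8080/126) = 8.008 rad/s.
Critical damping c_c = 2√(k_eq·m) = 2√(8080 × 126) = 2018 N·s/m, so ζ = c/c_c = 982/2018 = 0.4866.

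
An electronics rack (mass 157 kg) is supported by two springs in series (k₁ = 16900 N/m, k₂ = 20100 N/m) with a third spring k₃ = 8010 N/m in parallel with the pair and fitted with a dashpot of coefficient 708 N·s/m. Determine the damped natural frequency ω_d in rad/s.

Series pair: k_s = k₁k₂/(k₁+k₂) = (16900)(20100)/(16900 + 20100) = 9181 N/m. In parallel with k₃: k_eq = 9181 + 8010 = 17190 N/m.
ω_n = √(k_eq/m) = √(17190/157) = 10.46 rad/s.
Critical damping c_c = 2√(k_eq·m) = 2√(17190 × 157) = 3286 N·s/m, so ζ = c/c_c = 708/3286 = 0.2155.
ω_d = ω_n√(1 − ζ²) = 10.46 × √(1 − 0.0464) = 10.22 rad/s.

10.2 rad/s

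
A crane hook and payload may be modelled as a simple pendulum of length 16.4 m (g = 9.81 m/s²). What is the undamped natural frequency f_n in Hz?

0.123 Hz

For a simple pendulum ω_n = √(g/L) = √(9.81/16.4) = √0.5982 = 0.7734 rad/s.
f_n = ω_n/(2π) = 0.7734/6.283 = 0.1231 Hz.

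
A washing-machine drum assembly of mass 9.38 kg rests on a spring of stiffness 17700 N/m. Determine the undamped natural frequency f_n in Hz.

ω_n = √(k/m) = √(17700/9.38) = √1887 = 43.44 rad/s.
f_n = ω_n/(2π) = 43.44/6.283 = 6.914 Hz.

6.91 Hz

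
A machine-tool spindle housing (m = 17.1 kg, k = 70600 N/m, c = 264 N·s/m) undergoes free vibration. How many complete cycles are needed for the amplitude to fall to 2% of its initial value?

6 cycles

ζ = c/(2√(km)) = 264/(2√(70600 × 17.1)) = 264/2198 = 0.1201.
Logarithmic decrement δ = 2πζ/√(1 − ζ²) = 2π × 0.1201/√(1 − 0.0144) = 0.7603.
x_n/x₀ = e^(−nδ) ≤ 0.02; take ln: n ≥ ln(1/0.02)/δ = 3.912/0.7603 = 5.145.
So 6 complete cycles are required.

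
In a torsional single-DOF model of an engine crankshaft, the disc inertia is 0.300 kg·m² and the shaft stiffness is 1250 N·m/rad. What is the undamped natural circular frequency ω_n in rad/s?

64.5 rad/s

ω_n = √(k_t/J) = √(1250/0.300) = √4167 = 64.55 rad/s.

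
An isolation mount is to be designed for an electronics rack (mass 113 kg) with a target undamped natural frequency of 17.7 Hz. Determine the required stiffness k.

1400000 N/m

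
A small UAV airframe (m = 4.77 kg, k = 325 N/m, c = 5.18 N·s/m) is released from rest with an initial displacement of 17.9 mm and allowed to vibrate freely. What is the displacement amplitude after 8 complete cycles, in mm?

ζ = c/(2√(km)) = 5.18/(2√(325 × 4.77)) = 5.18/78.75 = 0.06578.
Logarithmic decrement δ = 2πζ/√(1 − ζ²) = 2π × 0.06578/√(1 − 0.00433) = 0.4142.
After n cycles, x_n/x₀ = e^(−nδ), so x_8 = 17.9 × e^(−8 × 0.4142) = 17.9 × 0.03638 = 0.6512 mm.

0.651 mm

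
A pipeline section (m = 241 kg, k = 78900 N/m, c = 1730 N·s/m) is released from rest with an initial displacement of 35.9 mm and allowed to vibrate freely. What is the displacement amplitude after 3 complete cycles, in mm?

0.791 mm

ζ = c/(2√(km)) = 1730/(2√(78900 × 241)) = 1730/8721 = 0.1984.
Logarithmic decrement δ = 2πζ/√(1 − ζ²) = 2π × 0.1984/√(1 − 0.0393) = 1.272.
After n cycles, x_n/x₀ = e^(−nδ), so x_3 = 35.9 × e^(−3 × 1.272) = 35.9 × 0.02204 = 0.7912 mm.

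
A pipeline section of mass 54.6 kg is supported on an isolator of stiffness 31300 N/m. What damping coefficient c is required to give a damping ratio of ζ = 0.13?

c_c = 2√(k·m) = 2√(31300 × 54.6) = 2615 N·s/m.
c = ζ·c_c = 0.13 × 2615 = 339.9 N·s/m.

340 N·s/m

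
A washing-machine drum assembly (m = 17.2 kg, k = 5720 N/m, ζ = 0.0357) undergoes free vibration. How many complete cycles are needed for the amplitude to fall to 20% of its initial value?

8 cycles

Logarithmic decrement δ = 2πζ/√(1 − ζ²) = 2π × 0.03570/√(1 − 0.00127) = 0.2245.
x_n/x₀ = e^(−nδ) ≤ 0.2; take ln: n ≥ ln(1/0.2)/δ = 1.609/0.2245 = 7.170.
So 8 complete cycles are required.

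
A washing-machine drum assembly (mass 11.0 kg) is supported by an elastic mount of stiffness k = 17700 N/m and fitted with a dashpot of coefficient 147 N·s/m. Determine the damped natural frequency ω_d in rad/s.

ω_n = √(k/m) = √(17700/11.0) = 40.11 rad/s.
Critical damping c_c = 2√(k·m) = 2√(17700 × 11.0) = 882.5 N·s/m, so ζ = c/c_c = 147/882.5 = 0.1666.
ω_d = ω_n√(1 − ζ²) = 40.11 × √(1 − 0.0277) = 39.55 rad/s.

39.6 rad/s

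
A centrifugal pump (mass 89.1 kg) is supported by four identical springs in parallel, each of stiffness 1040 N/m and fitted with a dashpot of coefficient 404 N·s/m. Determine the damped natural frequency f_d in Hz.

Parallel springs add: k_eq = 4 × 1040 = 4160 N/m.
ω_n = √(k_eq/m) = √(4160/89.1) = 6.833 rad/s.
Critical damping c_c = 2√(k_eq·m) = 2√(4160 × 89.1) = 1218 N·s/m, so ζ = c/c_c = 404/1218 = 0.3318.
ω_d = ω_n√(1 − ζ²) = 6.833 × √(1 − 0.110) = 6.446 rad/s.
f_d = ω_d/(2π) = 1.026 Hz.

1.03 Hz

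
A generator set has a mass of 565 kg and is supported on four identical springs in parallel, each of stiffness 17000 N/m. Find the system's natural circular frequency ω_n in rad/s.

11.0 rad/s

Parallel springs add: k_eq = 4 × 17000 = 68000 N/m.
ω_n = √(k_eq/m) = √(68000/565) = √120.4 = 10.97 rad/s.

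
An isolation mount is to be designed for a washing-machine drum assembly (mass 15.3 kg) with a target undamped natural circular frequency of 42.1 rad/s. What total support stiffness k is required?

27100 N/m

k = m·ω_n² = 15.3 × 42.10² = 15.3 × 1772 = 27120 N/m.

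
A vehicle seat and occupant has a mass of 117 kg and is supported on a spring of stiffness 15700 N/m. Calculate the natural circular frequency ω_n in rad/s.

ω_n = √(k/m) = √(15700/117) = √134.2 = 11.58 rad/s.

11.6 rad/s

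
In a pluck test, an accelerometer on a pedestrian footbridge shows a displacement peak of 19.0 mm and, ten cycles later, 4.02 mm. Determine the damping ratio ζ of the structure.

Logarithmic decrement δ = (1/n)·ln(x₀/x_n) = (1/10)·ln(19.0/4.02) = (1/10)·ln(4.726) = 0.1553.
ζ = δ/√(4π² + δ²) = 0.1553/√(39.48 + 0.0241) = 0.1553/6.285 = 0.02471.

0.0247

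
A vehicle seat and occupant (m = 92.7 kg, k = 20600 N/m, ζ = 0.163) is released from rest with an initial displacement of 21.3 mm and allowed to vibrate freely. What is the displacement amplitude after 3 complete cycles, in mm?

0.946 mm

Logarithmic decrement δ = 2πζ/√(1 − ζ²) = 2π × 0.1630/√(1 − 0.0266) = 1.038.
After n cycles, x_n/x₀ = e^(−nδ), so x_3 = 21.3 × e^(−3 × 1.038) = 21.3 × 0.04442 = 0.9461 mm.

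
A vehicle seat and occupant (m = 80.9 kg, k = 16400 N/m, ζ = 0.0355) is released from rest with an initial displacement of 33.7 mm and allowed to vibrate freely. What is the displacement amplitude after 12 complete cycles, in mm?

Logarithmic decrement δ = 2πζ/√(1 − ζ²) = 2π × 0.03550/√(1 − 0.00126) = 0.2232.
After n cycles, x_n/x₀ = e^(−nδ), so x_12 = 33.7 × e^(−12 × 0.2232) = 33.7 × 0.06868 = 2.314 mm.

2.31 mm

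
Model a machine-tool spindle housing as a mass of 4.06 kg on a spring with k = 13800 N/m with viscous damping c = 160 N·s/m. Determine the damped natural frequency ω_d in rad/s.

ω_n = √(k/m) = √(13800/4.06) = 58.30 rad/s.
Critical damping c_c = 2√(k·m) = 2√(13800 × 4.06) = 473.4 N·s/m, so ζ = c/c_c = 160/473.4 = 0.3380.
ω_d = ω_n√(1 − ζ²) = 58.30 × √(1 − 0.114) = 54.87 rad/s.

54.9 rad/s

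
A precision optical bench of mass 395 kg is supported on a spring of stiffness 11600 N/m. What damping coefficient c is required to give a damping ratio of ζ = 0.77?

3300 N·s/m

c_c = 2√(k·m) = 2√(11600 × 395) = 4281 N·s/m.
c = ζ·c_c = 0.77 × 4281 = 3296 N·s/m.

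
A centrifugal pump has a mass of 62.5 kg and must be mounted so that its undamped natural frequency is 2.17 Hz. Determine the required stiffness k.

11600 N/m

ω_n = 2πf_n = 2π × 2.17 = 13.63 rad/s.
k = m·ω_n² = 62.5 × 13.63² = 62.5 × 185.9 = 11620 N/m.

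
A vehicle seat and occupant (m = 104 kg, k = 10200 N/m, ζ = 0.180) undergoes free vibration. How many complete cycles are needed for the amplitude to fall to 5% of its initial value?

3 cycles

Logarithmic decrement δ = 2πζ/√(1 − ζ²) = 2π × 0.1800/√(1 − 0.0324) = 1.150.
x_n/x₀ = e^(−nδ) ≤ 0.05; take ln: n ≥ ln(1/0.05)/δ = 2.996/1.150 = 2.606.
So 3 complete cycles are required.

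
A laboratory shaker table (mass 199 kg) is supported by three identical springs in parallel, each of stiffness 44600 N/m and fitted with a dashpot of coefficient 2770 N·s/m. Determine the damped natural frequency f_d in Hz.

3.98 Hz

Parallel springs add: k_eq = 3 × 44600 = 133800 N/m.
ω_n = √(k_eq/m) = √(133800/199) = 25.93 rad/s.
Critical damping c_c = 2√(k_eq·m) = 2√(133800 × 199) = 10320 N·s/m, so ζ = c/c_c = 2770/10320 = 0.2684.
ω_d = ω_n√(1 − ζ²) = 25.93 × √(1 − 0.0720) = 24.98 rad/s.
f_d = ω_d/(2π) = 3.975 Hz.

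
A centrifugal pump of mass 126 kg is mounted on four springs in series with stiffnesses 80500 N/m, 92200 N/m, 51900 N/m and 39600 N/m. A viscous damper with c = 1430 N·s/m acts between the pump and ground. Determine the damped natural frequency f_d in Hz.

1.47 Hz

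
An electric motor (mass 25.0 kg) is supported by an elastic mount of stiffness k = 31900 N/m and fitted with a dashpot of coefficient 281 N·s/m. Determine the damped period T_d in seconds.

ω_n = √(k/m) = √(31900/25.0) = 35.72 rad/s.
Critical damping c_c = 2√(k·m) = 2√(31900 × 25.0) = 1786 N·s/m, so ζ = c/c_c = 281/1786 = 0.1573.
ω_d = ω_n√(1 − ζ²) = 35.72 × √(1 − 0.0248) = 35.28 rad/s.
T_d = 2π/ω_d = 0.1781 s.

0.178 s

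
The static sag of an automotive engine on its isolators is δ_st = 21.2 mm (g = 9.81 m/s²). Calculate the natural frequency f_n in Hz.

ω_n = √(g/δ_st) = √(9.81/0.0212) = √462.7 = 21.51 rad/s.
f_n = ω_n/(2π) = 21.51/6.283 = 3.424 Hz.

3.42 Hz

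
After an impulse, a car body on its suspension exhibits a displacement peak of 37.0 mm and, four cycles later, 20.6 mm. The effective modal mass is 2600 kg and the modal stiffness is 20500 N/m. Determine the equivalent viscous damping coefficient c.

340 N·s/m

Logarithmic decrement δ = (1/n)·ln(x₀/x_n) = (1/4)·ln(37.0/20.6) = (1/4)·ln(1.796) = 0.1464.
ζ = δ/√(4π² + δ²) = 0.1464/√(39.48 + 0.0214) = 0.1464/6.285 = 0.02330.
c = ζ · 2√(km) = 0.02330 × 2√(20500 × 2600) = 0.02330 × 14600 = 340.1 N·s/m.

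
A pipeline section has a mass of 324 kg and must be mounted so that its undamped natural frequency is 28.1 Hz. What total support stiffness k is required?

ω_n = 2πf_n = 2π × 28.1 = 176.6 rad/s.
k = m·ω_n² = 324 × 176.6² = 324 × 31170 = 10100000 N/m.

10100000 N/m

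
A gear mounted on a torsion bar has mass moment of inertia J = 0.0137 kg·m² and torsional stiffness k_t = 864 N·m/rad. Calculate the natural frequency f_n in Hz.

ω_n = √(k_t/J) = √(864/0.0137) = √63070 = 251.1 rad/s.
f_n = ω_n/(2π) = 251.1/6.283 = 39.97 Hz.

40.0 Hz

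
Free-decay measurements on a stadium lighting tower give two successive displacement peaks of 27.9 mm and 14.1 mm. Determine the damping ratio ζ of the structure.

0.108

Logarithmic decrement δ = (1/n)·ln(x₀/x_n) = (1/1)·ln(27.9/14.1) = (1/1)·ln(1.979) = 0.6825.
ζ = δ/√(4π² + δ²) = 0.6825/√(39.48 + 0.466) = 0.6825/6.320 = 0.1080.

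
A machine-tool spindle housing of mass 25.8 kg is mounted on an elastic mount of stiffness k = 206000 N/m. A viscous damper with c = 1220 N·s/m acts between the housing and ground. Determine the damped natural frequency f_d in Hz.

13.7 Hz

ω_n = √(k/m) = √(206000/25.8) = 89.36 rad/s.
Critical damping c_c = 2√(k·m) = 2√(206000 × 25.8) = 4611 N·s/m, so ζ = c/c_c = 1220/4611 = 0.2646.
ω_d = ω_n√(1 − ζ²) = 89.36 × √(1 − 0.0700) = 86.17 rad/s.
f_d = ω_d/(2π) = 13.71 Hz.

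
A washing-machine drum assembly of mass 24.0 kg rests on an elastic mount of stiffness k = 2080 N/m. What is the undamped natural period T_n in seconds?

ω_n = √(k/m) = √(2080/24.0) = √86.67 = 9.309 rad/s.
T_n = 2π/ω_n = 6.283/9.309 = 0.6749 s.

0.675 s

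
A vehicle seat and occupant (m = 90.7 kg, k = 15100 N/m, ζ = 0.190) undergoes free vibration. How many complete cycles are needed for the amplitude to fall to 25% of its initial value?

2 cycles

Logarithmic decrement δ = 2πζ/√(1 − ζ²) = 2π × 0.1900/√(1 − 0.0361) = 1.216.
x_n/x₀ = e^(−nδ) ≤ 0.25; take ln: n ≥ ln(1/0.25)/δ = 1.386/1.216 = 1.140.
So 2 complete cycles are required.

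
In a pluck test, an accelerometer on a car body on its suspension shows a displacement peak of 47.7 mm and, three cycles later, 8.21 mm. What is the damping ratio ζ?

Logarithmic decrement δ = (1/n)·ln(x₀/x_n) = (1/3)·ln(47.7/8.21) = (1/3)·ln(5.810) = 0.5865.
ζ = δ/√(4π² + δ²) = 0.5865/√(39.48 + 0.344) = 0.5865/6.311 = 0.09294.

0.0929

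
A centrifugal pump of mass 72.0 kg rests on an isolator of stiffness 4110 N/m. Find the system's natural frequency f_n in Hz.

1.20 Hz

ω_n = √(k/m) = √(4110/72.0) = √57.08 = 7.555 rad/s.
f_n = ω_n/(2π) = 7.555/6.283 = 1.202 Hz.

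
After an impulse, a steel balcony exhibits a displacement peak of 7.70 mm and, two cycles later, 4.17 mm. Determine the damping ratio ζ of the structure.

0.0487

Logarithmic decrement δ = (1/n)·ln(x₀/x_n) = (1/2)·ln(7.70/4.17) = (1/2)·ln(1.847) = 0.3067.
ζ = δ/√(4π² + δ²) = 0.3067/√(39.48 + 0.0940) = 0.3067/6.291 = 0.04875.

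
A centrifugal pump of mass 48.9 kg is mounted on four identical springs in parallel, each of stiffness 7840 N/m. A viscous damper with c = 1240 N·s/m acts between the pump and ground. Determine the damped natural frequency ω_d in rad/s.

21.9 rad/s

Parallel springs add: k_eq = 4 × 7840 = 31360 N/m.
ω_n = √(k_eq/m) = √(31360/48.9) = 25.32 rad/s.
Critical damping c_c = 2√(k_eq·m) = 2√(31360 × 48.9) = 2477 N·s/m, so ζ = c/c_c = 1240/2477 = 0.5007.
ω_d = ω_n√(1 − ζ²) = 25.32 × √(1 − 0.251) = 21.92 rad/s.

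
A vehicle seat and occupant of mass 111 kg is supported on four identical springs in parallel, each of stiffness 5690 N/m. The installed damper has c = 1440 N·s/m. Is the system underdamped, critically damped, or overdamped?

underdamped

Parallel springs add: k_eq = 4 × 5690 = 22760 N/m.
c_c = 2√(k_eq·m) = 3179 N·s/m; ζ = c/c_c = 1440/3179 = 0.453.
Since ζ < 1 the system is underdamped.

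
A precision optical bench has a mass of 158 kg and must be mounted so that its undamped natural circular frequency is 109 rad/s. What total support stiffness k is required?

1880000 N/m

k = m·ω_n² = 158 × 109.0² = 158 × 11880 = 1877000 N/m.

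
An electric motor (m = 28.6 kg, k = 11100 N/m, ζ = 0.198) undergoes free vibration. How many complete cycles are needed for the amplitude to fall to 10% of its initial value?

2 cycles

Logarithmic decrement δ = 2πζ/√(1 − ζ²) = 2π × 0.1980/√(1 − 0.0392) = 1.269.
x_n/x₀ = e^(−nδ) ≤ 0.1; take ln: n ≥ ln(1/0.1)/δ = 2.303/1.269 = 1.814.
So 2 complete cycles are required.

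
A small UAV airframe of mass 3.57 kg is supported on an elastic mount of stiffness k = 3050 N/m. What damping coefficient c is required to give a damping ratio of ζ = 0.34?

71.0 N·s/m

c_c = 2√(k·m) = 2√(3050 × 3.57) = 208.7 N·s/m.
c = ζ·c_c = 0.34 × 208.7 = 70.96 N·s/m.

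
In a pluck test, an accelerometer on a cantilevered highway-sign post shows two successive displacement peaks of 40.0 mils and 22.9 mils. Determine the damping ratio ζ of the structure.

Logarithmic decrement δ = (1/n)·ln(x₀/x_n) = (1/1)·ln(40.0/22.9) = (1/1)·ln(1.747) = 0.5577.
ζ = δ/√(4π² + δ²) = 0.5577/√(39.48 + 0.311) = 0.5577/6.308 = 0.08842.

0.0884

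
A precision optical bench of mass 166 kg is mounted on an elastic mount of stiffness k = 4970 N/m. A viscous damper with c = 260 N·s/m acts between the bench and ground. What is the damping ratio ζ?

0.143

ω_n = √(k/m) = √(4970/166) = 5.472 rad/s.
Critical damping c_c = 2√(k·m) = 2√(4970 × 166) = 1817 N·s/m, so ζ = c/c_c = 260/1817 = 0.1431.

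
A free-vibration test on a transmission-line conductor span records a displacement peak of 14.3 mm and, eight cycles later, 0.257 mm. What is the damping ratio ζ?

0.0797

Logarithmic decrement δ = (1/n)·ln(x₀/x_n) = (1/8)·ln(14.3/0.257) = (1/8)·ln(55.64) = 0.5024.
ζ = δ/√(4π² + δ²) = 0.5024/√(39.48 + 0.252) = 0.5024/6.303 = 0.07970.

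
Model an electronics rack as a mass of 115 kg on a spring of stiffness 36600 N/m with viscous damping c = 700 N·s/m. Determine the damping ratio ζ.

ω_n = √(k/m) = √(36600/115) = 17.84 rad/s.
Critical damping c_c = 2√(k·m) = 2√(36600 × 115) = 4103 N·s/m, so ζ = c/c_c = 700/4103 = 0.1706.

0.171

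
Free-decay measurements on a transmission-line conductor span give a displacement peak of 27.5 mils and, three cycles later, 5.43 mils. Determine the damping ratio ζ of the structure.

0.0857

Logarithmic decrement δ = (1/n)·ln(x₀/x_n) = (1/3)·ln(27.5/5.43) = (1/3)·ln(5.064) = 0.5407.
ζ = δ/√(4π² + δ²) = 0.5407/√(39.48 + 0.292) = 0.5407/6.306 = 0.08575.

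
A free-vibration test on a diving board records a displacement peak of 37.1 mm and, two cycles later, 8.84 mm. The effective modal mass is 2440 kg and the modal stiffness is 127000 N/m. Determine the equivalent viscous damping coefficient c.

Logarithmic decrement δ = (1/n)·ln(x₀/x_n) = (1/2)·ln(37.1/8.84) = (1/2)·ln(4.197) = 0.7172.
ζ = δ/√(4π² + δ²) = 0.7172/√(39.48 + 0.514) = 0.7172/6.324 = 0.1134.
c = ζ · 2√(km) = 0.1134 × 2√(127000 × 2440) = 0.1134 × 35210 = 3993 N·s/m.

3990 N·s/m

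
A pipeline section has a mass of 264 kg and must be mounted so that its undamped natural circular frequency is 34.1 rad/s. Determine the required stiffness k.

307000 N/m

k = m·ω_n² = 264 × 34.10² = 264 × 1163 = 307000 N/m.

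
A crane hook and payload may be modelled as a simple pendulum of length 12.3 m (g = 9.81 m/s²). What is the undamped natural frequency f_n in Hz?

For a simple pendulum ω_n = √(g/L) = √(9.81/12.3) = √0.7976 = 0.8931 rad/s.
f_n = ω_n/(2π) = 0.8931/6.283 = 0.1421 Hz.

0.142 Hz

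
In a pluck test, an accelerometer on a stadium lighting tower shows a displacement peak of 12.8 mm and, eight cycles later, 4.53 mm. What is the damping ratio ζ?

Logarithmic decrement δ = (1/n)·ln(x₀/x_n) = (1/8)·ln(12.8/4.53) = (1/8)·ln(2.826) = 0.1298.
ζ = δ/√(4π² + δ²) = 0.1298/√(39.48 + 0.0169) = 0.1298/6.285 = 0.02066.

0.0207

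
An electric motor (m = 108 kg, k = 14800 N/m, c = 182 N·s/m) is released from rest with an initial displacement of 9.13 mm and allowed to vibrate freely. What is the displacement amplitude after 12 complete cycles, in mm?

ζ = c/(2√(km)) = 182/(2√(14800 × 108)) = 182/2529 = 0.07198.
Logarithmic decrement δ = 2πζ/√(1 − ζ²) = 2π × 0.07198/√(1 − 0.00518) = 0.4534.
After n cycles, x_n/x₀ = e^(−nδ), so x_12 = 9.13 × e^(−12 × 0.4534) = 9.13 × 0.004335 = 0.03958 mm.

0.0396 mm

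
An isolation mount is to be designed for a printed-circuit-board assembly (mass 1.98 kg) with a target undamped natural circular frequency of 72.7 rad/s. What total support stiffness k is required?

k = m·ω_n² = 1.98 × 72.70² = 1.98 × 5285 = 10460 N/m.

10500 N/m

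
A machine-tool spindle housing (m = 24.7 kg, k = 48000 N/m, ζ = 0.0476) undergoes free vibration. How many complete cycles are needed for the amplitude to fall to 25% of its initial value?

5 cycles

Logarithmic decrement δ = 2πζ/√(1 − ζ²) = 2π × 0.04760/√(1 − 0.00227) = 0.2994.
x_n/x₀ = e^(−nδ) ≤ 0.25; take ln: n ≥ ln(1/0.25)/δ = 1.386/0.2994 = 4.630.
So 5 complete cycles are required.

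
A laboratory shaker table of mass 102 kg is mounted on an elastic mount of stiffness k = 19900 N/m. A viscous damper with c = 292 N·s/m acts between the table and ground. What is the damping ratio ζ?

0.102

ω_n = √(k/m) = √(19900/102) = 13.97 rad/s.
Critical damping c_c = 2√(k·m) = 2√(19900 × 102) = 2849 N·s/m, so ζ = c/c_c = 292/2849 = 0.1025.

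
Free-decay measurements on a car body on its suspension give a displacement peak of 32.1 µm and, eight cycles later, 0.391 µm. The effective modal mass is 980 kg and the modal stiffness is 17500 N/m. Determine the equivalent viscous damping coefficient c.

Logarithmic decrement δ = (1/n)·ln(x₀/x_n) = (1/8)·ln(32.1/0.391) = (1/8)·ln(82.10) = 0.5510.
ζ = δ/√(4π² + δ²) = 0.5510/√(39.48 + 0.304) = 0.5510/6.307 = 0.08736.
c = ζ · 2√(km) = 0.08736 × 2√(17500 × 980) = 0.08736 × 8283 = 723.5 N·s/m.

724 N·s/m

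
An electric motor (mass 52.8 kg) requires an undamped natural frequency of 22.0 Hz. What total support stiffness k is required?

ω_n = 2πf_n = 2π × 22.0 = 138.2 rad/s.
k = m·ω_n² = 52.8 × 138.2² = 52.8 × 19110 = 1009000 N/m.

1010000 N/m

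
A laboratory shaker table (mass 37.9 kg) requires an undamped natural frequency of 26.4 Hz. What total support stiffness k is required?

ω_n = 2πf_n = 2π × 26.4 = 165.9 rad/s.
k = m·ω_n² = 37.9 × 165.9² = 37.9 × 27510 = 1043000 N/m.

1040000 N/m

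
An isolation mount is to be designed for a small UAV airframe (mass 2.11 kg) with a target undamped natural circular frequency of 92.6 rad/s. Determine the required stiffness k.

k = m·ω_n² = 2.11 × 92.60² = 2.11 × 8575 = 18090 N/m.

18100 N/m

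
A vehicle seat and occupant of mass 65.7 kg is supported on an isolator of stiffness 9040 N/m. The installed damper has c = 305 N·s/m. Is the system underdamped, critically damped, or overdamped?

underdamped

c_c = 2√(k·m) = 1541 N·s/m; ζ = c/c_c = 305/1541 = 0.198.
Since ζ < 1 the system is underdamped.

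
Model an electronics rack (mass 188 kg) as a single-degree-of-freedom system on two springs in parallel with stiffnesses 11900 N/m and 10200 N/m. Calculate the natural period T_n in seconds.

0.580 s

Parallel springs add: k_eq = 11900 + 10200 = 22100 N/m.
ω_n = √(k_eq/m) = √(22100/188) = √117.6 = 10.84 rad/s.
T_n = 2π/ω_n = 6.283/10.84 = 0.5795 s.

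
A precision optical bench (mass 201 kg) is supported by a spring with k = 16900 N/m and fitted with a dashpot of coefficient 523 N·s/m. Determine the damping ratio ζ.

0.142

ω_n = √(k/m) = √(16900/201) = 9.169 rad/s.
Critical damping c_c = 2√(k·m) = 2√(16900 × 201) = 3686 N·s/m, so ζ = c/c_c = 523/3686 = 0.1419.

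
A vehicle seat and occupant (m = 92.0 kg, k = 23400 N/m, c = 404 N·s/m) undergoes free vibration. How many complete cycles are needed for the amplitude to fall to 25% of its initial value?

2 cycles

ζ = c/(2√(km)) = 404/(2√(23400 × 92.0)) = 404/2934 = 0.1377.
Logarithmic decrement δ = 2πζ/√(1 − ζ²) = 2π × 0.1377/√(1 − 0.0190) = 0.8733.
x_n/x₀ = e^(−nδ) ≤ 0.25; take ln: n ≥ ln(1/0.25)/δ = 1.386/0.8733 = 1.587.
So 2 complete cycles are required.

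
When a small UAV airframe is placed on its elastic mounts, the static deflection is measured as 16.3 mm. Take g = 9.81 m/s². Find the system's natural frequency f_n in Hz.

ω_n = √(g/δ_st) = √(9.81/0.0163) = √601.8 = 24.53 rad/s.
f_n = ω_n/(2π) = 24.53/6.283 = 3.904 Hz.

3.90 Hz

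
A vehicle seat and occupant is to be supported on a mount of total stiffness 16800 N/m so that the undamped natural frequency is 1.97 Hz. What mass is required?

ω_n = 2πf_n = 2π × 1.97 = 12.38 rad/s.
m = k/ω_n² = 16800/12.38² = 16800/153.2 = 109.7 kg.

110 kg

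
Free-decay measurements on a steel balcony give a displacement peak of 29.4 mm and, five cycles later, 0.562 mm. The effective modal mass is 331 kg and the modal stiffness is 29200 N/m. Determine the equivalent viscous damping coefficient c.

Logarithmic decrement δ = (1/n)·ln(x₀/x_n) = (1/5)·ln(29.4/0.562) = (1/5)·ln(52.31) = 0.7914.
ζ = δ/√(4π² + δ²) = 0.7914/√(39.48 + 0.626) = 0.7914/6.333 = 0.1250.
c = ζ · 2√(km) = 0.1250 × 2√(29200 × 331) = 0.1250 × 6218 = 777.1 N·s/m.

777 N·s/m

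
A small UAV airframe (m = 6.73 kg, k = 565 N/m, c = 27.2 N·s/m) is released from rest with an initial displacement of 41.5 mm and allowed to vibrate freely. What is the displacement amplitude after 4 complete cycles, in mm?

0.141 mm

ζ = c/(2√(km)) = 27.2/(2√(565 × 6.73)) = 27.2/123.3 = 0.2206.
Logarithmic decrement δ = 2πζ/√(1 − ζ²) = 2π × 0.2206/√(1 − 0.0486) = 1.421.
After n cycles, x_n/x₀ = e^(−nδ), so x_4 = 41.5 × e^(−4 × 1.421) = 41.5 × 0.003403 = 0.1412 mm.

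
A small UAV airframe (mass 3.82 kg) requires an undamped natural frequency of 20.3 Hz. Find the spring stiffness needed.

62100 N/m

ω_n = 2πf_n = 2π × 20.3 = 127.5 rad/s.
k = m·ω_n² = 3.82 × 127.5² = 3.82 × 16270 = 62150 N/m.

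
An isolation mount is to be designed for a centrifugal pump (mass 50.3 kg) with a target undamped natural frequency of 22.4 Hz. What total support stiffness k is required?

996000 N/m

ω_n = 2πf_n = 2π × 22.4 = 140.7 rad/s.
k = m·ω_n² = 50.3 × 140.7² = 50.3 × 19810 = 996400 N/m.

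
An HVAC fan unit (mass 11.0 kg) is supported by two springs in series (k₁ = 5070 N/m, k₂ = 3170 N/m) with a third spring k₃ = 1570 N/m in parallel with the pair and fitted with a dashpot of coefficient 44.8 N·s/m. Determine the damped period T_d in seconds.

Series pair: k_s = k₁k₂/(k₁+k₂) = (5070)(3170)/(5070 + 3170) = 1950 N/m. In parallel with k₃: k_eq = 1950 + 1570 = 3520 N/m.
ω_n = √(k_eq/m) = √(3520/11.0) = 17.89 rad/s.
Critical damping c_c = 2√(k_eq·m) = 2√(3520 × 11.0) = 393.6 N·s/m, so ζ = c/c_c = 44.8/393.6 = 0.1138.
ω_d = ω_n√(1 − ζ²) = 17.89 × √(1 − 0.0130) = 17.77 rad/s.
T_d = 2π/ω_d = 0.3535 s.

0.354 s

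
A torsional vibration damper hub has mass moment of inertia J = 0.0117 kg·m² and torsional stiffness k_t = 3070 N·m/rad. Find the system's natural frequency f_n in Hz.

81.5 Hz

ω_n = √(k_t/J) = √(3070/0.0117) = √262400 = 512.2 rad/s.
f_n = ω_n/(2π) = 512.2/6.283 = 81.53 Hz.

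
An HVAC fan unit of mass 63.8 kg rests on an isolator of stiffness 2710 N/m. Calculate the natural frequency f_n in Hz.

1.04 Hz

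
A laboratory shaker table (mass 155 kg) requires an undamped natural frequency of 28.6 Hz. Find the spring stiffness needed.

5010000 N/m

ω_n = 2πf_n = 2π × 28.6 = 179.7 rad/s.
k = m·ω_n² = 155 × 179.7² = 155 × 32290 = 5005000 N/m.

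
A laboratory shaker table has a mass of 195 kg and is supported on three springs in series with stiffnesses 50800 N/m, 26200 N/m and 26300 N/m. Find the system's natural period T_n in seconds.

Series springs: 1/k_eq = 1/50800 + 1/26200 + 1/26300 = 9.588×10^-5, so k_eq = 10430 N/m.
ω_n = √(k_eq/m) = √(10430/195) = √53.49 = 7.314 rad/s.
T_n = 2π/ω_n = 6.283/7.314 = 0.8591 s.

0.859 s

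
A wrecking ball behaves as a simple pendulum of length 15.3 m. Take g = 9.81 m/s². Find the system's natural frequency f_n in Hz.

0.127 Hz

For a simple pendulum ω_n = √(g/L) = √(9.81/15.3) = √0.6412 = 0.8007 rad/s.
f_n = ω_n/(2π) = 0.8007/6.283 = 0.1274 Hz.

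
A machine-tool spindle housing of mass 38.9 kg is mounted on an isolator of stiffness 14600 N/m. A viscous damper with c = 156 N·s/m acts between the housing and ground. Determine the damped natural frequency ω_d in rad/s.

19.3 rad/s

ω_n = √(k/m) = √(14600/38.9) = 19.37 rad/s.
Critical damping c_c = 2√(k·m) = 2√(14600 × 38.9) = 1507 N·s/m, so ζ = c/c_c = 156/1507 = 0.1035.
ω_d = ω_n√(1 − ζ²) = 19.37 × √(1 − 0.0107) = 19.27 rad/s.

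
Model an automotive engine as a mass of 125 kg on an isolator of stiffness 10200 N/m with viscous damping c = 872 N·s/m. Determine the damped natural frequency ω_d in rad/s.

8.33 rad/s

ω_n = √(k/m) = √(10200/125) = 9.033 rad/s.
Critical damping c_c = 2√(k·m) = 2√(10200 × 125) = 2258 N·s/m, so ζ = c/c_c = 872/2258 = 0.3861.
ω_d = ω_n√(1 − ζ²) = 9.033 × √(1 − 0.149) = 8.333 rad/s.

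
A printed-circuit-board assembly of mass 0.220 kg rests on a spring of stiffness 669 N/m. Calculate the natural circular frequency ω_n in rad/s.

ω_n = √(k/m) = √(669.0/0.220) = √3041 = 55.14 rad/s.

55.1 rad/s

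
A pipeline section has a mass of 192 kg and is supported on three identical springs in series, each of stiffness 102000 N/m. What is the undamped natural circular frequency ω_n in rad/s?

13.3 rad/s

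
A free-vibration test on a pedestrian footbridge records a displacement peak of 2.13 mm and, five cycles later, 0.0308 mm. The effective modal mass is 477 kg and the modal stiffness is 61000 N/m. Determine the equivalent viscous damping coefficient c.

1440 N·s/m

Logarithmic decrement δ = (1/n)·ln(x₀/x_n) = (1/5)·ln(2.13/0.0308) = (1/5)·ln(69.16) = 0.8473.
ζ = δ/√(4π² + δ²) = 0.8473/√(39.48 + 0.718) = 0.8473/6.340 = 0.1336.
c = ζ · 2√(km) = 0.1336 × 2√(61000 × 477) = 0.1336 × 10790 = 1442 N·s/m.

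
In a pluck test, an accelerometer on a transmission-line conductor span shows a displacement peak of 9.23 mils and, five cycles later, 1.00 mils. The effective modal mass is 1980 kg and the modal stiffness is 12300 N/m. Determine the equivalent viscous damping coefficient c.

696 N·s/m

Logarithmic decrement δ = (1/n)·ln(x₀/x_n) = (1/5)·ln(9.23/1.00) = (1/5)·ln(9.230) = 0.4445.
ζ = δ/√(4π² + δ²) = 0.4445/√(39.48 + 0.198) = 0.4445/6.299 = 0.07057.
c = ζ · 2√(km) = 0.07057 × 2√(12300 × 1980) = 0.07057 × 9870 = 696.5 N·s/m.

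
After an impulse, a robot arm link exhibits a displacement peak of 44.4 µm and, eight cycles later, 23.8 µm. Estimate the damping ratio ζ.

0.0124

Logarithmic decrement δ = (1/n)·ln(x₀/x_n) = (1/8)·ln(44.4/23.8) = (1/8)·ln(1.866) = 0.07794.
ζ = δ/√(4π² + δ²) = 0.07794/√(39.48 + 0.00608) = 0.07794/6.284 = 0.01240.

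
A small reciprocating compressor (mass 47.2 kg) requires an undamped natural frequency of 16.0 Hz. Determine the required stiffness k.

477000 N/m

ω_n = 2πf_n = 2π × 16.0 = 100.5 rad/s.
k = m·ω_n² = 47.2 × 100.5² = 47.2 × 10110 = 477000 N/m.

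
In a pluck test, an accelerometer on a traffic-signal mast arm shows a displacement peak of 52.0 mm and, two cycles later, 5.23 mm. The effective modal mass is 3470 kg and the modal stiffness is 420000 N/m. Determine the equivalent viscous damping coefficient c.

Logarithmic decrement δ = (1/n)·ln(x₀/x_n) = (1/2)·ln(52.0/5.23) = (1/2)·ln(9.943) = 1.148.
ζ = δ/√(4π² + δ²) = 1.148/√(39.48 + 1.32) = 1.148/6.387 = 0.1798.
c = ζ · 2√(km) = 0.1798 × 2√(420000 × 3470) = 0.1798 × 76350 = 13730 N·s/m.

13700 N·s/m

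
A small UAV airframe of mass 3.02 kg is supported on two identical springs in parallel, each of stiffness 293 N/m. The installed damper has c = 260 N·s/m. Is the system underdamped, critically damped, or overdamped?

overdamped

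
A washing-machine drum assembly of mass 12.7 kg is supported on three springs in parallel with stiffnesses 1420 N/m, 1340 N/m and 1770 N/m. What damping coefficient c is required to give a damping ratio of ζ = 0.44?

Parallel springs add: k_eq = 1420 + 1340 + 1770 = 4530 N/m.
c_c = 2√(k_eq·m) = 2√(4530 × 12.7) = 479.7 N·s/m.
c = ζ·c_c = 0.44 × 479.7 = 211.1 N·s/m.

211 N·s/m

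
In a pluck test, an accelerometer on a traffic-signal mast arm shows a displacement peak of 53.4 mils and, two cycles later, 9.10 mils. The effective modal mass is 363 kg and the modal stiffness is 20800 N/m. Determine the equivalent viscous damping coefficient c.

Logarithmic decrement δ = (1/n)·ln(x₀/x_n) = (1/2)·ln(53.4/9.10) = (1/2)·ln(5.868) = 0.8848.
ζ = δ/√(4π² + δ²) = 0.8848/√(39.48 + 0.783) = 0.8848/6.345 = 0.1394.
c = ζ · 2√(km) = 0.1394 × 2√(20800 × 363) = 0.1394 × 5496 = 766.3 N·s/m.

766 N·s/m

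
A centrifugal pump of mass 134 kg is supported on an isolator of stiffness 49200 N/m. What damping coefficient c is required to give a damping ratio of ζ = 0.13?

c_c = 2√(k·m) = 2√(49200 × 134) = 5135 N·s/m.
c = ζ·c_c = 0.13 × 5135 = 667.6 N·s/m.

668 N·s/m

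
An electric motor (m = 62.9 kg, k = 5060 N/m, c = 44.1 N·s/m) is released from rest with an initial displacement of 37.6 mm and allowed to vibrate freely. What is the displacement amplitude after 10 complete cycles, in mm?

3.22 mm

ζ = c/(2√(km)) = 44.1/(2√(5060 × 62.9)) = 44.1/1128 = 0.03908.
Logarithmic decrement δ = 2πζ/√(1 − ζ²) = 2π × 0.03908/√(1 − 0.00153) = 0.2458.
After n cycles, x_n/x₀ = e^(−nδ), so x_10 = 37.6 × e^(−10 × 0.2458) = 37.6 × 0.08564 = 3.220 mm.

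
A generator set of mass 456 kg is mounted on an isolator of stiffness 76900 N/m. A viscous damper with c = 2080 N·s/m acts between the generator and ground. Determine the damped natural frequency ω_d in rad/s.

12.8 rad/s

ω_n = √(k/m) = √(76900/456) = 12.99 rad/s.
Critical damping c_c = 2√(k·m) = 2√(76900 × 456) = 11840 N·s/m, so ζ = c/c_c = 2080/11840 = 0.1756.
ω_d = ω_n√(1 − ζ²) = 12.99 × √(1 − 0.0308) = 12.78 rad/s.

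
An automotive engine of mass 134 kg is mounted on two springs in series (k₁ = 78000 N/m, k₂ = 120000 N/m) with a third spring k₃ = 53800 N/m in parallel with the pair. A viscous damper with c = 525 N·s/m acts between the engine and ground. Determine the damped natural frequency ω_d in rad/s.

Series pair: k_s = k₁k₂/(k₁+k₂) = (78000)(120000)/(78000 + 120000) = 47270 N/m. In parallel with k₃: k_eq = 47270 + 53800 = 101100 N/m.
ω_n = √(k_eq/m) = √(101100/134) = 27.46 rad/s.
Critical damping c_c = 2√(k_eq·m) = 2√(101100 × 134) = 7360 N·s/m, so ζ = c/c_c = 525/7360 = 0.07133.
ω_d = ω_n√(1 − ζ²) = 27.46 × √(1 − 0.00509) = 27.39 rad/s.

27.4 rad/s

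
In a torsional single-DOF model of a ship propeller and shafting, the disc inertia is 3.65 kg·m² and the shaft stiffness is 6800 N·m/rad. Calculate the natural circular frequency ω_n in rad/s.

ω_n = √(k_t/J) = √(6800/3.65) = √1863 = 43.16 rad/s.

43.2 rad/s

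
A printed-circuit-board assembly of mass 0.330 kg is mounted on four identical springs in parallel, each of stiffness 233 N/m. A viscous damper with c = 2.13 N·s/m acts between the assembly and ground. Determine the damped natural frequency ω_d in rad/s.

53.0 rad/s

Parallel springs add: k_eq = 4 × 233 = 932.0 N/m.
ω_n = √(k_eq/m) = √(932.0/0.330) = 53.14 rad/s.
Critical damping c_c = 2√(k_eq·m) = 2√(932.0 × 0.330) = 35.07 N·s/m, so ζ = c/c_c = 2.13/35.07 = 0.06073.
ω_d = ω_n√(1 − ζ²) = 53.14 × √(1 − 0.00369) = 53.05 rad/s.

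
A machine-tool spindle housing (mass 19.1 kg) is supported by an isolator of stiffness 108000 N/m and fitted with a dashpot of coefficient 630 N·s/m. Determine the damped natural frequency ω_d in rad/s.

73.4 rad/s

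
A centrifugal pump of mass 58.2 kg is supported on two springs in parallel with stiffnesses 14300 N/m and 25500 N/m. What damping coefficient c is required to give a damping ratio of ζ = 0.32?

Parallel springs add: k_eq = 14300 + 25500 = 39800 N/m.
c_c = 2√(k_eq·m) = 2√(39800 × 58.2) = 3044 N·s/m.
c = ζ·c_c = 0.32 × 3044 = 974.1 N·s/m.

974 N·s/m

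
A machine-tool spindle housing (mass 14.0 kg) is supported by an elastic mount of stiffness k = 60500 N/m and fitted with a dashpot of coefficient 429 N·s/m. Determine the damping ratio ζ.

ω_n = √(k/m) = √(60500/14.0) = 65.74 rad/s.
Critical damping c_c = 2√(k·m) = 2√(60500 × 14.0) = 1841 N·s/m, so ζ = c/c_c = 429/1841 = 0.2331.

0.233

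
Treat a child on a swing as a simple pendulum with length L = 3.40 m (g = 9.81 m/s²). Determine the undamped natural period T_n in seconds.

3.70 s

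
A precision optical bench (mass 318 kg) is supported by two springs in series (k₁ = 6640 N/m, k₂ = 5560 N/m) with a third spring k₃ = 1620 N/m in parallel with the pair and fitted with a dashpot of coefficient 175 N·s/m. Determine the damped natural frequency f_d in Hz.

0.607 Hz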